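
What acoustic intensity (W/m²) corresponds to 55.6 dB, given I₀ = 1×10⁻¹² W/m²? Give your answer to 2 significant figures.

I = I₀·10^(L/10) = 10⁻¹² × 10^(55.6/10) = 10^(-6.440).

3.6e-07 W/m²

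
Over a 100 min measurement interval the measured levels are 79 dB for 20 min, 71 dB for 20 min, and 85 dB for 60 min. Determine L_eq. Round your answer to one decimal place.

83.2 dB

Weight each interval's intensity by its duration and average over T = 100 min:
Σ tᵢ·10^(Lᵢ/10) = 20·10^(79/10) + 20·10^(71/10) + 60·10^(85/10) = 2.081e+10.
L_eq = 10·log₁₀(2.081e+10/100) = 83.18 dB.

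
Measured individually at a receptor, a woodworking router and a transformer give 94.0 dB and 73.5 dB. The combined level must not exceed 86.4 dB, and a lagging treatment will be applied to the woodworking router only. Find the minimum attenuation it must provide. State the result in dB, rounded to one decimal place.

Everything except the woodworking router sums to 10^(73.5/10) = 2.239e+07 in linear terms, 73.50 dB.
The limit corresponds to 10^(86.4/10) = 4.365e+08; subtracting the fixed part leaves 4.141e+08 for the woodworking router, i.e. 86.17 dB.
Required insertion loss = 94.0 − 86.17 = 7.83 dB.

7.8 dB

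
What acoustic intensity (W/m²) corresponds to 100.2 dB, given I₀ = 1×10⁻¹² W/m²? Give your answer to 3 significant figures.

0.0105 W/m²

I = I₀·10^(L/10) = 10⁻¹² × 10^(100.2/10) = 10^(-1.980).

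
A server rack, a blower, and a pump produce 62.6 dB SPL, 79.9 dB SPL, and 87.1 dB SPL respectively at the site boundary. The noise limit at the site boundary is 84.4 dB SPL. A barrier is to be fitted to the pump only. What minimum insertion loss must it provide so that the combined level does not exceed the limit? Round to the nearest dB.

5 dB

Fixed contribution from the other sources: Σ 10^(L/10) = 10^(62.6/10) + 10^(79.9/10) = 9.954e+07 (79.98 dB SPL).
To meet 84.4 dB SPL overall, the treated pump may contribute at most 10^(84.4/10) − 9.954e+07 = 1.759e+08, i.e. 82.45 dB SPL.
So the pump must be reduced from 87.1 to 82.45 dB SPL: IL = 4.65 dB.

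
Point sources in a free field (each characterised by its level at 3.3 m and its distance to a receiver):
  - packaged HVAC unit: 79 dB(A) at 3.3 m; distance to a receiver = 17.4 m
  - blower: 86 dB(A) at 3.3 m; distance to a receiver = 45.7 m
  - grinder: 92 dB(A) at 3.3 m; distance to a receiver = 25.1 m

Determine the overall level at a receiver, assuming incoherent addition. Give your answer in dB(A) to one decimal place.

First find each source's level at the receiver (point-source: −20·log₁₀(r/r_ref)), then combine on an intensity basis.
packaged HVAC unit: 79 − 20·log₁₀(17.4/3.3) = 79 − 14.44 = 64.56 dB(A).
blower: 86 − 20·log₁₀(45.7/3.3) = 86 − 22.83 = 63.17 dB(A).
grinder: 92 − 20·log₁₀(25.1/3.3) = 92 − 17.62 = 74.38 dB(A).
Σ 10^(L/10) = 3.233e+07 → L_total = 10·log₁₀(3.233e+07) = 75.10 dB(A).

75.1 dB(A)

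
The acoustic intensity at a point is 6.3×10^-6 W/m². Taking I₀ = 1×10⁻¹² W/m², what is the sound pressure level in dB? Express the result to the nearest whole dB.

L = 10·log₁₀(I/I₀) = 10·log₁₀(6.3×10^-6/10⁻¹²) = 10·log₁₀(6.3×10^6).
L = 10·(0.7993 + 6) = 67.99 dB.

68 dB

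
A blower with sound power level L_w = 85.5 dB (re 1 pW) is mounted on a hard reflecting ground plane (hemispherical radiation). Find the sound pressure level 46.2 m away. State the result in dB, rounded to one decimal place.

44.2 dB

Free-field hemispherical radiation: L_p = L_w − 10·log₁₀(2π·r²), r = 46.2 m.
2π·r² = 1.341e+04 m², 10·log₁₀ of that is 41.275 dB.
L_p = 85.5 − 41.275 = 44.23 dB.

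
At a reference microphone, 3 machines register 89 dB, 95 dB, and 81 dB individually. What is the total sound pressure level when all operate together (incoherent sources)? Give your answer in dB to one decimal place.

96.1 dB

For uncorrelated sources the intensities add, so convert each level to linear form, sum, and take 10·log₁₀ of the total.
Σ 10^(L/10) = 10^(89/10) + 10^(95/10) + 10^(81/10) = 4.082e+09.
L_total = 10·log₁₀(4.082e+09) = 96.11 dB.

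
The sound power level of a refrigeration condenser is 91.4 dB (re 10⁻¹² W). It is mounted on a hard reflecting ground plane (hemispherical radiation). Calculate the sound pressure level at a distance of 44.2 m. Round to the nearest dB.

51 dB

L_p = L_w − 10·log₁₀(2π·r²) with r = 44.2 m.
2π·r² = 1.228e+04 m², 10·log₁₀ of that is 40.890 dB.
L_p = 91.4 − 40.890 = 50.51 dB.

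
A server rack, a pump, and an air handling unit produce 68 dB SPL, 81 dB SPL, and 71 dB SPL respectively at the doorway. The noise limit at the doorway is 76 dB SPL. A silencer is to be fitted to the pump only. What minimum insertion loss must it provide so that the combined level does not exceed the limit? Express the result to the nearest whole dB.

8 dB

The untreated sources together contribute 10^(68/10) + 10^(71/10) = 1.890e+07, i.e. 72.76 dB SPL.
The limit corresponds to 10^(76/10) = 3.981e+07; subtracting the fixed part leaves 2.091e+07 for the pump, i.e. 73.20 dB SPL.
Required insertion loss = 81 − 73.20 = 7.80 dB.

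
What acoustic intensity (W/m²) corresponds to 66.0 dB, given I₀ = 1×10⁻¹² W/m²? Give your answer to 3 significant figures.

I = I₀·10^(L/10) = 10⁻¹² × 10^(66.0/10) = 10^(-5.400).

3.98e-06 W/m²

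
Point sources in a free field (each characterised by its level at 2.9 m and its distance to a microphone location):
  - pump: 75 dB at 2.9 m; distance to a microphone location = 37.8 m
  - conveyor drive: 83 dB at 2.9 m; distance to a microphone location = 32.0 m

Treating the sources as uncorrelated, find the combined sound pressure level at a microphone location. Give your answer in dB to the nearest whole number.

First find each source's level at the receiver (point-source: −20·log₁₀(r/r_ref)), then combine on an intensity basis.
pump: 75 − 20·log₁₀(37.8/2.9) = 75 − 22.30 = 52.70 dB.
conveyor drive: 83 − 20·log₁₀(32.0/2.9) = 83 − 20.86 = 62.14 dB.
Σ 10^(L/10) = 1.825e+06 → L_total = 10·log₁₀(1.825e+06) = 62.61 dB.

63 dB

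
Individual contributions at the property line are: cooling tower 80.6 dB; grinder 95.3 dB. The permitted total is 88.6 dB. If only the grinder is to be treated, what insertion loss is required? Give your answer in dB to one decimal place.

7.4 dB

The untreated sources together contribute 10^(80.6/10) = 1.148e+08, i.e. 80.60 dB.
The limit corresponds to 10^(88.6/10) = 7.244e+08; subtracting the fixed part leaves 6.096e+08 for the grinder, i.e. 87.85 dB.
Required insertion loss = 95.3 − 87.85 = 7.45 dB.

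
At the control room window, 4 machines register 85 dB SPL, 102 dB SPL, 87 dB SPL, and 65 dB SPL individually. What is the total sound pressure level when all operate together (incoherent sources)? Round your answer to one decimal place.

102.2 dB SPL

For uncorrelated sources the intensities add, so convert each level to linear form, sum, and take 10·log₁₀ of the total.
Σ 10^(L/10) = 10^(85/10) + 10^(102/10) + 10^(87/10) + 10^(65/10) = 1.667e+10.
L_total = 10·log₁₀(1.667e+10) = 102.22 dB SPL.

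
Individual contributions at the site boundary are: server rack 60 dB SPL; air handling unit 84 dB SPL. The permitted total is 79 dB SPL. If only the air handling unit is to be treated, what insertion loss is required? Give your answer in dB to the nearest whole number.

5 dB

Fixed contribution from the other source: Σ 10^(L/10) = 10^(60/10) = 1.000e+06 (60.00 dB SPL).
The limit corresponds to 10^(79/10) = 7.943e+07; subtracting the fixed part leaves 7.843e+07 for the air handling unit, i.e. 78.94 dB SPL.
Required insertion loss = 84 − 78.94 = 5.06 dB.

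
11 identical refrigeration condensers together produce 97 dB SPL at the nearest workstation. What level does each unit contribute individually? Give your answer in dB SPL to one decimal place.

For N identical incoherent sources L_total = L₁ + 10·log₁₀ N, so L₁ = 97 − 10·log₁₀(11) = 97 − 10.414.

86.6 dB SPL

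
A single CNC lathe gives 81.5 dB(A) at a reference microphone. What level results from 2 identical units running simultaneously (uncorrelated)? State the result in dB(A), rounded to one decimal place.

84.5 dB(A)

With 2 equal, uncorrelated contributions the intensity is 2× that of one unit, giving a rise of 10·log₁₀ 2.
L_total = 81.5 + 10·log₁₀(2) = 81.5 + 3.010 = 84.51 dB(A).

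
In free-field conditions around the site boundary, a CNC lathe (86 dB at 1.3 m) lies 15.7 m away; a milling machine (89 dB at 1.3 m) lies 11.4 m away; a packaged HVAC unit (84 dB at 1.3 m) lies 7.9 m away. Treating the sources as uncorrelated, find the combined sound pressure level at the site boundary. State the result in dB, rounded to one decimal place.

73.0 dB

Apply inverse-square spreading to bring every level to the receiver, then sum 10^(L/10).
CNC lathe: 86 − 20·log₁₀(15.7/1.3) = 86 − 21.64 = 64.36 dB.
milling machine: 89 − 20·log₁₀(11.4/1.3) = 89 − 18.86 = 70.14 dB.
packaged HVAC unit: 84 − 20·log₁₀(7.9/1.3) = 84 − 15.67 = 68.33 dB.
Σ 10^(L/10) = 1.986e+07 → L_total = 10·log₁₀(1.986e+07) = 72.98 dB.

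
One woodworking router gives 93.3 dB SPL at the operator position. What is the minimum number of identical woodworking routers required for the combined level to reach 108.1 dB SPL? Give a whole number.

Need L₁ + 10·log₁₀ N ≥ 108.1, i.e. log₁₀ N ≥ 1.48.
N ≥ 10^(14.8/10) = 30.200, so N = 31.

31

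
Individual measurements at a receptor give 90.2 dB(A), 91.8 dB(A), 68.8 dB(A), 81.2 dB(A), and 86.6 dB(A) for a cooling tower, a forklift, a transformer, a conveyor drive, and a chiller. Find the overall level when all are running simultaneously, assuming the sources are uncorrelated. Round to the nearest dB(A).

95 dB(A)

For uncorrelated sources the intensities add, so convert each level to linear form, sum, and take 10·log₁₀ of the total.
Σ 10^(L/10) = 10^(90.2/10) + 10^(91.8/10) + 10^(68.8/10) + 10^(81.2/10) + 10^(86.6/10) = 3.157e+09.
L_total = 10·log₁₀(3.157e+09) = 94.99 dB(A).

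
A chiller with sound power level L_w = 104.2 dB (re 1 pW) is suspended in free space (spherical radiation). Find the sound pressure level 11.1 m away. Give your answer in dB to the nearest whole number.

72 dB

The power spreads over a sphere of area 4π·r², so L_p = L_w − 10·log₁₀(4π·r²).
4π·r² = 1548 m², 10·log₁₀ of that is 31.899 dB.
L_p = 104.2 − 31.899 = 72.30 dB.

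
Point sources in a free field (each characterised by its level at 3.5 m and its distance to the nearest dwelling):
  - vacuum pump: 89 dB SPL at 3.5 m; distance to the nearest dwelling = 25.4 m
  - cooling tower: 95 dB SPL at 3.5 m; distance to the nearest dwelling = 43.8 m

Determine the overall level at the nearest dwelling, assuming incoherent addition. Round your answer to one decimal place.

Apply inverse-square spreading to bring every level to the receiver, then sum 10^(L/10).
vacuum pump: 89 − 20·log₁₀(25.4/3.5) = 89 − 17.22 = 71.78 dB SPL.
cooling tower: 95 − 20·log₁₀(43.8/3.5) = 95 − 21.95 = 73.05 dB SPL.
Σ 10^(L/10) = 3.527e+07 → L_total = 10·log₁₀(3.527e+07) = 75.47 dB SPL.

75.5 dB SPL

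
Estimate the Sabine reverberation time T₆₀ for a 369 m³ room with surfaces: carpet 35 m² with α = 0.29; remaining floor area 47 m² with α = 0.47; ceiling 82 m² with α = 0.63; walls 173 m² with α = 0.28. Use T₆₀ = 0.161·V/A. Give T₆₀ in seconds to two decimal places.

0.45 s

A = Σ Sᵢαᵢ = 35·0.29 + 47·0.47 + 82·0.63 + 173·0.28 = 132.34 m².
T₆₀ = 0.161 × 369 / 132.34 = 0.449 s.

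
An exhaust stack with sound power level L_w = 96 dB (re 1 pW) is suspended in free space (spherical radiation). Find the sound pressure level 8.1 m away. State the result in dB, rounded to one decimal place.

66.8 dB

The power spreads over a sphere of area 4π·r², so L_p = L_w − 10·log₁₀(4π·r²).
4π·r² = 824.5 m², 10·log₁₀ of that is 29.162 dB.
L_p = 96 − 29.162 = 66.84 dB.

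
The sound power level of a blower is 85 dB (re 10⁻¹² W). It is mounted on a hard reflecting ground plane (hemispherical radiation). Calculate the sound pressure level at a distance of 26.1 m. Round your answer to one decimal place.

L_p = L_w − 10·log₁₀(2π·r²) with r = 26.1 m.
2π·r² = 4280 m², 10·log₁₀ of that is 36.315 dB.
L_p = 85 − 36.315 = 48.69 dB.

48.7 dB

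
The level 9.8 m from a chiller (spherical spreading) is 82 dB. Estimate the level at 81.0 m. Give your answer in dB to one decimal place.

Point-source attenuation: ΔL = 20·log₁₀(r₂/r₁) = 20·log₁₀(81.0/9.8) = 18.345 dB.
L₂ = 82 − 20·log₁₀(81.0/9.8) = 82 − 18.345 = 63.65 dB.

63.7 dB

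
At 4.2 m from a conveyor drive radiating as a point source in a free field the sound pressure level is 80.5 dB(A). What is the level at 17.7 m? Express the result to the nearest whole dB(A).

Spherical spreading from a point source gives a 20·log₁₀(r₂/r₁) drop.
L₂ = 80.5 − 20·log₁₀(17.7/4.2) = 80.5 − 12.494 = 68.01 dB(A).

68 dB(A)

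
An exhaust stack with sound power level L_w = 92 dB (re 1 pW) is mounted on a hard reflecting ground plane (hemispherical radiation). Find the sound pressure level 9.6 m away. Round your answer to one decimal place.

L_p = L_w − 10·log₁₀(2π·r²) with r = 9.6 m.
2π·r² = 579.1 m², 10·log₁₀ of that is 27.627 dB.
L_p = 92 − 27.627 = 64.37 dB.

64.4 dB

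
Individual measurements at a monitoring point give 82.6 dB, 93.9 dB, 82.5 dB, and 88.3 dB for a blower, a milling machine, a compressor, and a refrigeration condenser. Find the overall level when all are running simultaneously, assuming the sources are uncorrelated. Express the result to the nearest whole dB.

Incoherent sources combine by intensity addition: L_total = 10·log₁₀(Σ 10^(L_i/10)).
Σ 10^(L/10) = 10^(82.6/10) + 10^(93.9/10) + 10^(82.5/10) + 10^(88.3/10) = 3.491e+09.
L_total = 10·log₁₀(3.491e+09) = 95.43 dB.

95 dB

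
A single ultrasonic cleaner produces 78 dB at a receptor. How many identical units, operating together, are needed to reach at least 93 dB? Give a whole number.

The shortfall is 93 − 78 = 15.0 dB, and N units add 10·log₁₀ N, so need 10·log₁₀ N ≥ 15.0.
N ≥ 10^(15.0/10) = 31.623, so N = 32.

32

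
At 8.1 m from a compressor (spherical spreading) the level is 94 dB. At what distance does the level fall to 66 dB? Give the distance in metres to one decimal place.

Point-source spreading drops the level by 20·log₁₀(r₂/r₁); inverting, r₂/r₁ = 10^(ΔL/20).
r₂ = 8.1·10^((94−66)/20) = 8.1·10^(28.0/20) = 203.46 m.

203.5 m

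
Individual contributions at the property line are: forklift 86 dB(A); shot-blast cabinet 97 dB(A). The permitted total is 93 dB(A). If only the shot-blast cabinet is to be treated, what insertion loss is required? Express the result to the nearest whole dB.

The untreated sources together contribute 10^(86/10) = 3.981e+08, i.e. 86.00 dB(A).
The limit corresponds to 10^(93/10) = 1.995e+09; subtracting the fixed part leaves 1.597e+09 for the shot-blast cabinet, i.e. 92.03 dB(A).
So the shot-blast cabinet must be reduced from 97 to 92.03 dB(A): IL = 4.97 dB.

5 dB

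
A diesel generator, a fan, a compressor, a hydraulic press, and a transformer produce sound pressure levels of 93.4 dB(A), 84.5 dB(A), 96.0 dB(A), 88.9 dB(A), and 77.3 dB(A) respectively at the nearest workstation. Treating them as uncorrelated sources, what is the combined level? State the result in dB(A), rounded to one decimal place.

98.6 dB(A)

For uncorrelated sources the intensities add, so convert each level to linear form, sum, and take 10·log₁₀ of the total.
Σ 10^(L/10) = 10^(93.4/10) + 10^(84.5/10) + 10^(96.0/10) + 10^(88.9/10) + 10^(77.3/10) = 7.281e+09.
L_total = 10·log₁₀(7.281e+09) = 98.62 dB(A).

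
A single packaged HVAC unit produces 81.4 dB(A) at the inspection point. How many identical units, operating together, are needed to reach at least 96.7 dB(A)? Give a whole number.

34

N identical sources give L₁ + 10·log₁₀ N, so require 10·log₁₀ N ≥ 96.7 − 81.4 = 15.3 dB.
N ≥ 10^(15.3/10) = 33.884, so N = 34.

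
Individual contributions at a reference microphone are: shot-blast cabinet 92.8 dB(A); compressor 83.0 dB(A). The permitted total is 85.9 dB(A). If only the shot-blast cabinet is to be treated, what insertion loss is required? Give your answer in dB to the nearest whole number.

10 dB

Everything except the shot-blast cabinet sums to 10^(83.0/10) = 1.995e+08 in linear terms, 83.00 dB(A).
To meet 85.9 dB(A) overall, the treated shot-blast cabinet may contribute at most 10^(85.9/10) − 1.995e+08 = 1.895e+08, i.e. 82.78 dB(A).
So the shot-blast cabinet must be reduced from 92.8 to 82.78 dB(A): IL = 10.02 dB.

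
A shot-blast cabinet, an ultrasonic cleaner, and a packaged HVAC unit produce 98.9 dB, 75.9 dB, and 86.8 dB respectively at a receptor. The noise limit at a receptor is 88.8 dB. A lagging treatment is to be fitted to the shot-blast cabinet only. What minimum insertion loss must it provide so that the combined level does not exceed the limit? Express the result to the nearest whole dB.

15 dB

The untreated sources together contribute 10^(75.9/10) + 10^(86.8/10) = 5.175e+08, i.e. 87.14 dB.
The limit corresponds to 10^(88.8/10) = 7.586e+08; subtracting the fixed part leaves 2.410e+08 for the shot-blast cabinet, i.e. 83.82 dB.
So the shot-blast cabinet must be reduced from 98.9 to 83.82 dB: IL = 15.08 dB.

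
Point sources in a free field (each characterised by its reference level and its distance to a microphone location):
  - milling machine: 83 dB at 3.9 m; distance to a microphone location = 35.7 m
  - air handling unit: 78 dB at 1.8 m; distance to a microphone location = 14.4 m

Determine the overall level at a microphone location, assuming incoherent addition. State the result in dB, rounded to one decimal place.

65.3 dB

Apply inverse-square spreading to bring every level to the receiver, then sum 10^(L/10).
milling machine: 83 − 20·log₁₀(35.7/3.9) = 83 − 19.23 = 63.77 dB.
air handling unit: 78 − 20·log₁₀(14.4/1.8) = 78 − 18.06 = 59.94 dB.
Σ 10^(L/10) = 3.367e+06 → L_total = 10·log₁₀(3.367e+06) = 65.27 dB.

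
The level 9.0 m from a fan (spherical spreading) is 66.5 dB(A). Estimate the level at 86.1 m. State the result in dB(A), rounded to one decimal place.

Point-source attenuation: ΔL = 20·log₁₀(r₂/r₁) = 20·log₁₀(86.1/9.0) = 19.615 dB.
L₂ = 66.5 − 20·log₁₀(86.1/9.0) = 66.5 − 19.615 = 46.88 dB(A).

46.9 dB(A)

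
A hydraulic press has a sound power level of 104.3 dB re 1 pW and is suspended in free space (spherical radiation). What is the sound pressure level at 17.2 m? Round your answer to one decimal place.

68.6 dB

L_p = L_w − 10·log₁₀(4π·r²) with r = 17.2 m.
4π·r² = 3718 m², 10·log₁₀ of that is 35.703 dB.
L_p = 104.3 − 35.703 = 68.60 dB.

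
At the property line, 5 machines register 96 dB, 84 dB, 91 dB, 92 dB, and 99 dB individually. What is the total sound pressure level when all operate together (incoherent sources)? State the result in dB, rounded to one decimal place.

Incoherent sources combine by intensity addition: L_total = 10·log₁₀(Σ 10^(L_i/10)).
Σ 10^(L/10) = 10^(96/10) + 10^(84/10) + 10^(91/10) + 10^(92/10) + 10^(99/10) = 1.502e+10.
L_total = 10·log₁₀(1.502e+10) = 101.77 dB.

101.8 dB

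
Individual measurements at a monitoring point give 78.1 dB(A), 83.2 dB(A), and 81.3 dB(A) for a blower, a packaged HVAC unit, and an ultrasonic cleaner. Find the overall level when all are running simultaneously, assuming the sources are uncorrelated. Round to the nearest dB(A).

86 dB(A)

Incoherent sources combine by intensity addition: L_total = 10·log₁₀(Σ 10^(L_i/10)).
Σ 10^(L/10) = 10^(78.1/10) + 10^(83.2/10) + 10^(81.3/10) = 4.084e+08.
L_total = 10·log₁₀(4.084e+08) = 86.11 dB(A).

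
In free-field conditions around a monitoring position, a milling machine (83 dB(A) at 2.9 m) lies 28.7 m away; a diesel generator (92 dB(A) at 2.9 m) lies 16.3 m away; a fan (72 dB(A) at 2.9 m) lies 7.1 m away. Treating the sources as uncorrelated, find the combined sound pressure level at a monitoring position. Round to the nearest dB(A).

Apply inverse-square spreading to bring every level to the receiver, then sum 10^(L/10).
milling machine: 83 − 20·log₁₀(28.7/2.9) = 83 − 19.91 = 63.09 dB(A).
diesel generator: 92 − 20·log₁₀(16.3/2.9) = 92 − 15.00 = 77.00 dB(A).
fan: 72 − 20·log₁₀(7.1/2.9) = 72 − 7.78 = 64.22 dB(A).
Σ 10^(L/10) = 5.485e+07 → L_total = 10·log₁₀(5.485e+07) = 77.39 dB(A).

77 dB(A)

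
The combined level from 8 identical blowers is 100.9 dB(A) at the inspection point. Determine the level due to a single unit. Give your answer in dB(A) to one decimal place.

Dividing the total intensity by 8 lowers the level by 10·log₁₀ 8 = 9.031 dB: L₁ = 100.9 − 9.031.

91.9 dB(A)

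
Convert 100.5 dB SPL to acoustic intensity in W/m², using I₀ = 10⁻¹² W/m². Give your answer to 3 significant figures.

I = I₀·10^(L/10) = 10⁻¹² × 10^(100.5/10) = 10^(-1.950).

0.0112 W/m²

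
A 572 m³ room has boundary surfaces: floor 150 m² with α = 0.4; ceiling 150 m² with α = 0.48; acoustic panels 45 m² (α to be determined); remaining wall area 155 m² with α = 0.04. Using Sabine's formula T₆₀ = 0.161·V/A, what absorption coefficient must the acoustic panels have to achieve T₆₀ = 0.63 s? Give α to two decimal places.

0.18

From T₆₀ = 0.161·V/A, the target T₆₀ = 0.63 s needs A = 0.161·572/0.63 = 146.18 m².
Absorption from the other surfaces = 150·0.4 + 150·0.48 + 155·0.04 = 138.20 m², so the acoustic panels must supply 7.98 m² over 45 m².
α = 7.98/45 = 0.177.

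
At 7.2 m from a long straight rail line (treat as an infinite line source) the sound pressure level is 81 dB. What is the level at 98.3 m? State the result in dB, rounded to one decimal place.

69.6 dB

Line-source attenuation: ΔL = 10·log₁₀(r₂/r₁) = 10·log₁₀(98.3/7.2) = 11.352 dB.
L₂ = 81 − 10·log₁₀(98.3/7.2) = 81 − 11.352 = 69.65 dB.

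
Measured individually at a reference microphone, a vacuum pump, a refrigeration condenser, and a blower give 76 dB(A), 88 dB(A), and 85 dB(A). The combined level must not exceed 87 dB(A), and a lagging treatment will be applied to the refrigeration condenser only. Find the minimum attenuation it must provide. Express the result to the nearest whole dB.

6 dB

Everything except the refrigeration condenser sums to 10^(76/10) + 10^(85/10) = 3.560e+08 in linear terms, 85.51 dB(A).
To meet 87 dB(A) overall, the treated refrigeration condenser may contribute at most 10^(87/10) − 3.560e+08 = 1.451e+08, i.e. 81.62 dB(A).
So the refrigeration condenser must be reduced from 88 to 81.62 dB(A): IL = 6.38 dB.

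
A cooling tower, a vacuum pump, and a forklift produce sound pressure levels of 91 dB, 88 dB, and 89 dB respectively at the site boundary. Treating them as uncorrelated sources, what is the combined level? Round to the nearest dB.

94 dB

Incoherent sources combine by intensity addition: L_total = 10·log₁₀(Σ 10^(L_i/10)).
Σ 10^(L/10) = 10^(91/10) + 10^(88/10) + 10^(89/10) = 2.684e+09.
L_total = 10·log₁₀(2.684e+09) = 94.29 dB.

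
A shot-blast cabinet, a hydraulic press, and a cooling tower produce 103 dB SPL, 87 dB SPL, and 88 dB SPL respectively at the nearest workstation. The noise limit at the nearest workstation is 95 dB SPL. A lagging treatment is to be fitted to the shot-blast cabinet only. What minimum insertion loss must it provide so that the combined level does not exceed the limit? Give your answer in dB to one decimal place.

9.9 dB

The untreated sources together contribute 10^(87/10) + 10^(88/10) = 1.132e+09, i.e. 90.54 dB SPL.
The limit corresponds to 10^(95/10) = 3.162e+09; subtracting the fixed part leaves 2.030e+09 for the shot-blast cabinet, i.e. 93.08 dB SPL.
So the shot-blast cabinet must be reduced from 103 to 93.08 dB SPL: IL = 9.92 dB.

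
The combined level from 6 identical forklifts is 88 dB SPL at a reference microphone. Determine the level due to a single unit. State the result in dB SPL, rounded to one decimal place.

80.2 dB SPL

Dividing the total intensity by 6 lowers the level by 10·log₁₀ 6 = 7.782 dB: L₁ = 88 − 7.782.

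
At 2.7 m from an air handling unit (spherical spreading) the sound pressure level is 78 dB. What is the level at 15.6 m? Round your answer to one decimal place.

Spherical spreading from a point source gives a 20·log₁₀(r₂/r₁) drop.
L₂ = 78 − 20·log₁₀(15.6/2.7) = 78 − 15.235 = 62.76 dB.

62.8 dB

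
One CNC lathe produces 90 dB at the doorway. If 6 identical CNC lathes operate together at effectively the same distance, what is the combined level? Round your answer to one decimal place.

97.8 dB

N identical incoherent sources raise the level by 10·log₁₀ N.
L_total = 90 + 10·log₁₀(6) = 90 + 7.782 = 97.78 dB.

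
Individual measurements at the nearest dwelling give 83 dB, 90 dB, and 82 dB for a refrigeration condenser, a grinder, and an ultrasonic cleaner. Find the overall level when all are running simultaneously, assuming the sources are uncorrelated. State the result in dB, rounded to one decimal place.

91.3 dB

For uncorrelated sources the intensities add, so convert each level to linear form, sum, and take 10·log₁₀ of the total.
Σ 10^(L/10) = 10^(83/10) + 10^(90/10) + 10^(82/10) = 1.358e+09.
L_total = 10·log₁₀(1.358e+09) = 91.33 dB.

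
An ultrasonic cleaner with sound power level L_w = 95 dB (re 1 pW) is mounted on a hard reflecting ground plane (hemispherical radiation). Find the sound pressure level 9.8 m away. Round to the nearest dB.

L_p = L_w − 10·log₁₀(2π·r²) with r = 9.8 m.
2π·r² = 603.4 m², 10·log₁₀ of that is 27.806 dB.
L_p = 95 − 27.806 = 67.19 dB.

67 dB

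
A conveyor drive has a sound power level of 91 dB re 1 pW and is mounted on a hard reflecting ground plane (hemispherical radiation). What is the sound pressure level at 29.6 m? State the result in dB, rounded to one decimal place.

L_p = L_w − 10·log₁₀(2π·r²) with r = 29.6 m.
2π·r² = 5505 m², 10·log₁₀ of that is 37.408 dB.
L_p = 91 − 37.408 = 53.59 dB.

53.6 dB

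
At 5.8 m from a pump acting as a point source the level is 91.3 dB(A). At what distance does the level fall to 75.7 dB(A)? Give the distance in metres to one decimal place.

Point-source spreading drops the level by 20·log₁₀(r₂/r₁); inverting, r₂/r₁ = 10^(ΔL/20).
r₂ = 5.8·10^((91.3−75.7)/20) = 5.8·10^(15.6/20) = 34.95 m.

34.9 m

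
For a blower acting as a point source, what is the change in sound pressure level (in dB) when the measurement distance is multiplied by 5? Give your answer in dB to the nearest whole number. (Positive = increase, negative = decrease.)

-14 dB

With spherical spreading the level changes by −20·log₁₀(r₂/r₁).
ΔL = −20·log₁₀(5) = -13.98 dB.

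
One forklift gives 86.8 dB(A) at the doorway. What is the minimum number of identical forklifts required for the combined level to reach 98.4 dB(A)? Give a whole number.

15

N identical sources give L₁ + 10·log₁₀ N, so require 10·log₁₀ N ≥ 98.4 − 86.8 = 11.6 dB.
N ≥ 10^(11.6/10) = 14.454, so N = 15.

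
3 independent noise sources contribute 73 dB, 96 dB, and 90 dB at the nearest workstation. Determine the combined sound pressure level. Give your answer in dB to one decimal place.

97.0 dB

Incoherent sources combine by intensity addition: L_total = 10·log₁₀(Σ 10^(L_i/10)).
Σ 10^(L/10) = 10^(73/10) + 10^(96/10) + 10^(90/10) = 5.001e+09.
L_total = 10·log₁₀(5.001e+09) = 96.99 dB.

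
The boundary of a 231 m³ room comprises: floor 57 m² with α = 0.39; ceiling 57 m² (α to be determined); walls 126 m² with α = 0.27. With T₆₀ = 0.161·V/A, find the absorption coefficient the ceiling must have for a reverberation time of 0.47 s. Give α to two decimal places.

Required total absorption A = 0.161·231/0.47 = 79.13 m².
Absorption from the other surfaces = 57·0.39 + 126·0.27 = 56.25 m², so the ceiling must supply 22.88 m² over 57 m².
α = 22.88/57 = 0.401.

0.40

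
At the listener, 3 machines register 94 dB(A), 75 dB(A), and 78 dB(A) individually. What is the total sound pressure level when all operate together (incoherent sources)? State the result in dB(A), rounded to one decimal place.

For uncorrelated sources the intensities add, so convert each level to linear form, sum, and take 10·log₁₀ of the total.
Σ 10^(L/10) = 10^(94/10) + 10^(75/10) + 10^(78/10) = 2.607e+09.
L_total = 10·log₁₀(2.607e+09) = 94.16 dB(A).

94.2 dB(A)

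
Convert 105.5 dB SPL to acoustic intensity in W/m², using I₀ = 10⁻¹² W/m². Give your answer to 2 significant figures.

L = 10·log₁₀(I/I₀) ⇒ I = I₀·10^(L/10) = 10⁻¹² × 10^10.55.

0.035 W/m²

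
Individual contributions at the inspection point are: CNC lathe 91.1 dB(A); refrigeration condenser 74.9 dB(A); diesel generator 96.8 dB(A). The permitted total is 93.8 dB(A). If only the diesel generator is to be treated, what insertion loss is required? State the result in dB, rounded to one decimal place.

6.5 dB

Everything except the diesel generator sums to 10^(91.1/10) + 10^(74.9/10) = 1.319e+09 in linear terms, 91.20 dB(A).
The limit corresponds to 10^(93.8/10) = 2.399e+09; subtracting the fixed part leaves 1.080e+09 for the diesel generator, i.e. 90.33 dB(A).
Required insertion loss = 96.8 − 90.33 = 6.47 dB.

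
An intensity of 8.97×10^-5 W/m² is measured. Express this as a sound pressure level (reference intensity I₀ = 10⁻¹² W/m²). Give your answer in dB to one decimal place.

Dividing by I₀ shifts the exponent by 12: I/I₀ = 8.97×10^7.
L = 10·(0.9528 + 7) = 79.53 dB.

79.5 dB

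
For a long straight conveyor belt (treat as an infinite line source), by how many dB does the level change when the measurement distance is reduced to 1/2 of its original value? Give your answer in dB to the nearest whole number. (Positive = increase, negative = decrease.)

With cylindrical spreading the level changes by −10·log₁₀(r₂/r₁).
ΔL = −10·log₁₀(0.5) = +3.01 dB.

+3 dB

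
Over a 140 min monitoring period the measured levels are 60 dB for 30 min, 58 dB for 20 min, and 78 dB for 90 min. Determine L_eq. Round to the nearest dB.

76 dB

The energy average is taken in the linear domain: L_eq = 10·log₁₀[(Σ tᵢ·10^(Lᵢ/10))/T], T = 140 min.
Σ tᵢ·10^(Lᵢ/10) = 30·10^(60/10) + 20·10^(58/10) + 90·10^(78/10) = 5.721e+09.
L_eq = 10·log₁₀(5.721e+09/140) = 76.11 dB.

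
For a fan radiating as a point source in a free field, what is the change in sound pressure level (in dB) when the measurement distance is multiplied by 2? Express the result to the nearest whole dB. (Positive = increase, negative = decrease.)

-6 dB

A point source loses 6 dB per doubling of distance; generally ΔL = −20·log₁₀(r₂/r₁).
ΔL = −20·log₁₀(2) = -6.02 dB.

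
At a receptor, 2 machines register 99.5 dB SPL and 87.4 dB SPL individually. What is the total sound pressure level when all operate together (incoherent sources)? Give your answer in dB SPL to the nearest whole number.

100 dB SPL

For uncorrelated sources the intensities add, so convert each level to linear form, sum, and take 10·log₁₀ of the total.
Σ 10^(L/10) = 10^(99.5/10) + 10^(87.4/10) = 9.462e+09.
L_total = 10·log₁₀(9.462e+09) = 99.76 dB SPL.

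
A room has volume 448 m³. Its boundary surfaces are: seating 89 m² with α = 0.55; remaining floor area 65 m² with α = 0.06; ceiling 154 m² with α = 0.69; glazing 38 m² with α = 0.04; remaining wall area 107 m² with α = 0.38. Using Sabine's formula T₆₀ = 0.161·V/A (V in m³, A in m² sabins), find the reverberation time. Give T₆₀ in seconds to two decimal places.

Total absorption A = 89·0.55 + 65·0.06 + 154·0.69 + 38·0.04 + 107·0.38 = 201.29 m² sabins.
T₆₀ = 0.161 × 448 / 201.29 = 0.358 s.

0.36 s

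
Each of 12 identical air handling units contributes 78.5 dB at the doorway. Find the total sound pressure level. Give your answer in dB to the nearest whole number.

L_total = L₁ + 10·log₁₀ N for N identical incoherent sources.
L_total = 78.5 + 10·log₁₀(12) = 78.5 + 10.792 = 89.29 dB.

89 dB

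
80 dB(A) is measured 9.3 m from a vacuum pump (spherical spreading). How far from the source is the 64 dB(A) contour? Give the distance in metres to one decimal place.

The 16.0 dB drop corresponds to a distance ratio of 10^(16.0/20) for a point source.
r₂ = 9.3·10^((80−64)/20) = 9.3·10^(16.0/20) = 58.68 m.

58.7 m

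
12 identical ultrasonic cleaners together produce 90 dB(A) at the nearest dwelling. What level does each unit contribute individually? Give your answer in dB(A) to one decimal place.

79.2 dB(A)

For N identical incoherent sources L_total = L₁ + 10·log₁₀ N, so L₁ = 90 − 10·log₁₀(12) = 90 − 10.792.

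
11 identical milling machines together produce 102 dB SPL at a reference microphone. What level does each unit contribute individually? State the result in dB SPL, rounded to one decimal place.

11 equal contributions raise the level by 10·log₁₀ 11 = 10.414 dB, so each unit alone gives 102 − 10.414.

91.6 dB SPL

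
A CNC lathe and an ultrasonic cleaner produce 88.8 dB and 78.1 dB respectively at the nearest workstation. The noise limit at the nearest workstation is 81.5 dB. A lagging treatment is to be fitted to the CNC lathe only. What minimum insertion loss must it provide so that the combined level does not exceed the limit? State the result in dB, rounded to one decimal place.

10.0 dB

Fixed contribution from the other source: Σ 10^(L/10) = 10^(78.1/10) = 6.457e+07 (78.10 dB).
To meet 81.5 dB overall, the treated CNC lathe may contribute at most 10^(81.5/10) − 6.457e+07 = 7.669e+07, i.e. 78.85 dB.
Required insertion loss = 88.8 − 78.85 = 9.95 dB.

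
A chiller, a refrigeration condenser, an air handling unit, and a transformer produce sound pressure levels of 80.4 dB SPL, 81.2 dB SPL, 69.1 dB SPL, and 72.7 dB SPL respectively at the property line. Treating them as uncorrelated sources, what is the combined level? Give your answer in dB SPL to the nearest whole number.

Incoherent sources combine by intensity addition: L_total = 10·log₁₀(Σ 10^(L_i/10)).
Σ 10^(L/10) = 10^(80.4/10) + 10^(81.2/10) + 10^(69.1/10) + 10^(72.7/10) = 2.682e+08.
L_total = 10·log₁₀(2.682e+08) = 84.28 dB SPL.

84 dB SPL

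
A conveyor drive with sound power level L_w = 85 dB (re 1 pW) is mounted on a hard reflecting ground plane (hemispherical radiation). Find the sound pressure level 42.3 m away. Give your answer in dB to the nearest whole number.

L_p = L_w − 10·log₁₀(2π·r²) with r = 42.3 m.
2π·r² = 1.124e+04 m², 10·log₁₀ of that is 40.509 dB.
L_p = 85 − 40.509 = 44.49 dB.

44 dB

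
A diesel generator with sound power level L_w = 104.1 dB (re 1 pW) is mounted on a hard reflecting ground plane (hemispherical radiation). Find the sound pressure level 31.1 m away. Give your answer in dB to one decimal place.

66.3 dB

L_p = L_w − 10·log₁₀(2π·r²) with r = 31.1 m.
2π·r² = 6077 m², 10·log₁₀ of that is 37.837 dB.
L_p = 104.1 − 37.837 = 66.26 dB.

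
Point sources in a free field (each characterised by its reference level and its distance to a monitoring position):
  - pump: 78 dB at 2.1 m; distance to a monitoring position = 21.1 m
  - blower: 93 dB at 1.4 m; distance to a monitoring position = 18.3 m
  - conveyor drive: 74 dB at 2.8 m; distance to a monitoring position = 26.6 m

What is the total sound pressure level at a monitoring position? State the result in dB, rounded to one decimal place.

71.0 dB

First find each source's level at the receiver (point-source: −20·log₁₀(r/r_ref)), then combine on an intensity basis.
pump: 78 − 20·log₁₀(21.1/2.1) = 78 − 20.04 = 57.96 dB.
blower: 93 − 20·log₁₀(18.3/1.4) = 93 − 22.33 = 70.67 dB.
conveyor drive: 74 − 20·log₁₀(26.6/2.8) = 74 − 19.55 = 54.45 dB.
Σ 10^(L/10) = 1.258e+07 → L_total = 10·log₁₀(1.258e+07) = 71.00 dB.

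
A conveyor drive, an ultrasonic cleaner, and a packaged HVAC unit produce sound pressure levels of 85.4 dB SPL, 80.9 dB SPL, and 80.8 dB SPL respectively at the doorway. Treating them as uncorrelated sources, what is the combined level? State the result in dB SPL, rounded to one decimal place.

Incoherent sources combine by intensity addition: L_total = 10·log₁₀(Σ 10^(L_i/10)).
Σ 10^(L/10) = 10^(85.4/10) + 10^(80.9/10) + 10^(80.8/10) = 5.900e+08.
L_total = 10·log₁₀(5.900e+08) = 87.71 dB SPL.

87.7 dB SPL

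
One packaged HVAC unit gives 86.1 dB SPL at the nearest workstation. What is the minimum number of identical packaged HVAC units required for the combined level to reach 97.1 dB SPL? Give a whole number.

Need L₁ + 10·log₁₀ N ≥ 97.1, i.e. log₁₀ N ≥ 1.10.
N ≥ 10^(11.0/10) = 12.589, so N = 13.

13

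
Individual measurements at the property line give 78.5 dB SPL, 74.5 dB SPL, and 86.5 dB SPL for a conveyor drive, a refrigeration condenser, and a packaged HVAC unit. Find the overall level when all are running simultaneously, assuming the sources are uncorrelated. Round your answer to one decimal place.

Incoherent sources combine by intensity addition: L_total = 10·log₁₀(Σ 10^(L_i/10)).
Σ 10^(L/10) = 10^(78.5/10) + 10^(74.5/10) + 10^(86.5/10) = 5.457e+08.
L_total = 10·log₁₀(5.457e+08) = 87.37 dB SPL.

87.4 dB SPL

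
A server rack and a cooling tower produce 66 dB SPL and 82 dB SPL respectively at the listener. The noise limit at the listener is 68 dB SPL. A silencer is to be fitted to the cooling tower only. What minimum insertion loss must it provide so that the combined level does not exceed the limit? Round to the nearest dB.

18 dB

Fixed contribution from the other source: Σ 10^(L/10) = 10^(66/10) = 3.981e+06 (66.00 dB SPL).
The limit corresponds to 10^(68/10) = 6.310e+06; subtracting the fixed part leaves 2.329e+06 for the cooling tower, i.e. 63.67 dB SPL.
Required insertion loss = 82 − 63.67 = 18.33 dB.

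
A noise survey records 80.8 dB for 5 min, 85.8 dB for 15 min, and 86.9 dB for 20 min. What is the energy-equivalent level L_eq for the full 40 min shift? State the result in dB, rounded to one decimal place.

86.0 dB

L_eq = 10·log₁₀[(1/T)·Σ tᵢ·10^(Lᵢ/10)] with T = 40 min.
Σ tᵢ·10^(Lᵢ/10) = 5·10^(80.8/10) + 15·10^(85.8/10) + 20·10^(86.9/10) = 1.610e+10.
L_eq = 10·log₁₀(1.610e+10/40) = 86.05 dB.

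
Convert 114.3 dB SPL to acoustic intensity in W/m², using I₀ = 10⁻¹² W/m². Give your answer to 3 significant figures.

0.269 W/m²

L = 10·log₁₀(I/I₀) ⇒ I = I₀·10^(L/10) = 10⁻¹² × 10^11.43.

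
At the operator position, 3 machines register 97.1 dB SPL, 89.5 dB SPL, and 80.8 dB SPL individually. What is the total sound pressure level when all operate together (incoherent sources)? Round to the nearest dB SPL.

For uncorrelated sources the intensities add, so convert each level to linear form, sum, and take 10·log₁₀ of the total.
Σ 10^(L/10) = 10^(97.1/10) + 10^(89.5/10) + 10^(80.8/10) = 6.140e+09.
L_total = 10·log₁₀(6.140e+09) = 97.88 dB SPL.

98 dB SPL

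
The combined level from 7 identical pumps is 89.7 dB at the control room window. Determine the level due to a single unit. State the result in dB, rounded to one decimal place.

81.2 dB

For N identical incoherent sources L_total = L₁ + 10·log₁₀ N, so L₁ = 89.7 − 10·log₁₀(7) = 89.7 − 8.451.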